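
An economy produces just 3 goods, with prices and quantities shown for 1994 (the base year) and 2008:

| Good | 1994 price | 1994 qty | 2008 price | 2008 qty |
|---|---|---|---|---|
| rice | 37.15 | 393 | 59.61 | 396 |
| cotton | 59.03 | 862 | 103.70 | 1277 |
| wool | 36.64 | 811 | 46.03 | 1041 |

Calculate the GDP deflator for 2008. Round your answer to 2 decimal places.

159.04

Nominal GDP 2008 = 59.61·396 + 103.70·1277 + 46.03·1041 = 203947.69.
Real GDP 2008 (at 1994 prices) = 37.15·396 + 59.03·1277 + 36.64·1041 = 128234.95.
Deflator = Nominal/Real × 100 = 203947.69/128234.95 × 100 = 159.042.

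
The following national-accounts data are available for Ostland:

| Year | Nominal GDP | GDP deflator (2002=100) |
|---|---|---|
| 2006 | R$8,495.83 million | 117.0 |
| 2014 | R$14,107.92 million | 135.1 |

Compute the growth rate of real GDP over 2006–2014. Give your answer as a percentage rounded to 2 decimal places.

Deflate each year: 2006 → 8495.83/1.170 = 7261.39; 2014 → 14107.92/1.351 = 10442.58.
So real GDP changed by 10442.58/7261.39 − 1 = 0.4381, i.e. 43.81%.

43.81%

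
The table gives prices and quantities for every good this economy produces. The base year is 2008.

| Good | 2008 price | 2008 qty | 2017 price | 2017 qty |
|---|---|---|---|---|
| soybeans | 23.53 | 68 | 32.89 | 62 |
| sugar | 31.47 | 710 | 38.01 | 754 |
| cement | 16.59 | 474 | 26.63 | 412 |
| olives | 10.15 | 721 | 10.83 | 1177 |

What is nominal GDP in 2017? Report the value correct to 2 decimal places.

54417.19

Nominal GDP 2017 = Σ (p_2017 × q_2017) = 32.89·62 + 38.01·754 + 26.63·412 + 10.83·1177 = 54417.19.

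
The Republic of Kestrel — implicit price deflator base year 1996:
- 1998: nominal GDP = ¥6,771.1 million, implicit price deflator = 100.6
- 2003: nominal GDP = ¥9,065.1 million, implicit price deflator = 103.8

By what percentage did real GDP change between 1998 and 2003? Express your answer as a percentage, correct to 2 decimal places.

Deflate each year: 1998 → 6771.1/1.006 = 6730.72; 2003 → 9065.1/1.038 = 8733.24.
So real GDP changed by 8733.24/6730.72 − 1 = 0.2975, i.e. 29.75%.

29.75%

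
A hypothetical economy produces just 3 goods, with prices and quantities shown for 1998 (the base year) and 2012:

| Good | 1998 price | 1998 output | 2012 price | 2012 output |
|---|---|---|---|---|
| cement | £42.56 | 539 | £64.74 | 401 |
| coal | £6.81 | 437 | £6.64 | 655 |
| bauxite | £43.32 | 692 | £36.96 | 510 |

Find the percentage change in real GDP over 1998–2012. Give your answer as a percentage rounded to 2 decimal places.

-21.96%

Real GDP 1998 = Nominal GDP 1998 = 42.56·539 + 6.81·437 + 43.32·692 = 55893.25.
Real GDP 2012 (at 1998 prices) = 42.56·401 + 6.81·655 + 43.32·510 = 43620.31.
Real growth = 43620.31/55893.25 − 1 = -0.2196.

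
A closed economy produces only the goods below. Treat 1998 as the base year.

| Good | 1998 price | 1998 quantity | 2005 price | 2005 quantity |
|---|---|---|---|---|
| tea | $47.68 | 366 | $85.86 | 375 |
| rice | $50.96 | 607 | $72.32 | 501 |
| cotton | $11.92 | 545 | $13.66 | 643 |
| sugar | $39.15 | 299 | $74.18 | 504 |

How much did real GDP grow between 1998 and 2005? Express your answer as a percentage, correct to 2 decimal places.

Real GDP 1998 = Nominal GDP 1998 = 47.68·366 + 50.96·607 + 11.92·545 + 39.15·299 = 66585.85.
Real GDP 2005 (at 1998 prices) = 47.68·375 + 50.96·501 + 11.92·643 + 39.15·504 = 70807.12.
Real growth = 70807.12/66585.85 − 1 = 0.0634.

6.34%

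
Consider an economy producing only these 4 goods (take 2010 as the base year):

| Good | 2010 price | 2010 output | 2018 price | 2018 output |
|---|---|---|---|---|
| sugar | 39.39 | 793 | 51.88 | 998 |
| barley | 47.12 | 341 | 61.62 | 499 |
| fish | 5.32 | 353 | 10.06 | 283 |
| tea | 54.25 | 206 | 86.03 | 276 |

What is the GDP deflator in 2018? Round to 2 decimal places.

137.59

Nominal GDP 2018 = 51.88·998 + 61.62·499 + 10.06·283 + 86.03·276 = 109115.88.
Real GDP 2018 (at 2010 prices) = 39.39·998 + 47.12·499 + 5.32·283 + 54.25·276 = 79302.66.
Deflator = Nominal/Real × 100 = 109115.88/79302.66 × 100 = 137.594.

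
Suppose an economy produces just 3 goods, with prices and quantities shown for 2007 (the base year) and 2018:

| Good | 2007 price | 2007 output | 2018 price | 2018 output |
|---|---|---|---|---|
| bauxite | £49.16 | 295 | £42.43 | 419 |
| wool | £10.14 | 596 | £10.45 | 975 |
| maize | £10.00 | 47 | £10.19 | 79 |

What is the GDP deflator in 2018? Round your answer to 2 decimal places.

92.00

Nominal GDP 2018 = 42.43·419 + 10.45·975 + 10.19·79 = 28771.93.
Real GDP 2018 (at 2007 prices) = 49.16·419 + 10.14·975 + 10.00·79 = 31274.54.
Deflator = Nominal/Real × 100 = 28771.93/31274.54 × 100 = 91.998.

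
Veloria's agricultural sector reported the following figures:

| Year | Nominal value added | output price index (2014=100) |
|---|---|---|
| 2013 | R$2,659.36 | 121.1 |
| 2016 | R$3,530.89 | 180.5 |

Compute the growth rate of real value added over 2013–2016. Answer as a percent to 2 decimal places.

-10.92%

Deflate each year: 2013 → 2659.36/1.211 = 2196.00; 2016 → 3530.89/1.805 = 1956.17.
So real value added changed by 1956.17/2196.00 − 1 = -0.1092, i.e. -10.92%.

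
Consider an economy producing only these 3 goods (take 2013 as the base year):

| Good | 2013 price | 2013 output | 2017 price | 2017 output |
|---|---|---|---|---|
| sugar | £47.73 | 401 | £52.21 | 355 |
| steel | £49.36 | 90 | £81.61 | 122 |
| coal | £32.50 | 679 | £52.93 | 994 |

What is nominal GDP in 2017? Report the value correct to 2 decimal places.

£81103.39

Nominal GDP 2017 = Σ (p_2017 × q_2017) = 52.21·355 + 81.61·122 + 52.93·994 = 81103.39.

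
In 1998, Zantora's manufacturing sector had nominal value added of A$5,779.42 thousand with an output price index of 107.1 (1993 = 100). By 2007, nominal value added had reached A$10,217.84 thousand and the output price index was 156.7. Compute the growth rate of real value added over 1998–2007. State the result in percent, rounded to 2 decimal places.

20.84%

Deflate each year: 1998 → 5779.42/1.071 = 5396.28; 2007 → 10217.84/1.567 = 6520.64.
So real value added changed by 6520.64/5396.28 − 1 = 0.2084, i.e. 20.84%.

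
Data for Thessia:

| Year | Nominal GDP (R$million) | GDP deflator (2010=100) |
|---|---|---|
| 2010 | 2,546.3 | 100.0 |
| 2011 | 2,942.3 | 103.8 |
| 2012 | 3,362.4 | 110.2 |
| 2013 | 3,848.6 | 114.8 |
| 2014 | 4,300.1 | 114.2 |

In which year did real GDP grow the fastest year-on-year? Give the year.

2014

2011: real = 2942.3/1.038 = 2834.59; growth vs 2010 (2546.30) = 11.32%.
2012: real = 3362.4/1.102 = 3051.18; growth vs 2011 (2834.59) = 7.64%.
2013: real = 3848.6/1.148 = 3352.44; growth vs 2012 (3051.18) = 9.87%.
2014: real = 4300.1/1.142 = 3765.41; growth vs 2013 (3352.44) = 12.32%.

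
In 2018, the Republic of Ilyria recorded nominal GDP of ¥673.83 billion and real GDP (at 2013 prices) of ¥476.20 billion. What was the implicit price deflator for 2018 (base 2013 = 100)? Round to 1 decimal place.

implicit price deflator = (Nominal / Real) × 100 = 673.83 / 476.20 × 100 = 141.50.

141.5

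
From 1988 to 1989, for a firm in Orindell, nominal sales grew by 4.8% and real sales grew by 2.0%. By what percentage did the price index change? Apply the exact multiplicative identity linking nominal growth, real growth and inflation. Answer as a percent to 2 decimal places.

(1 + g_nom) = (1 + g_real)(1 + π), so π = 1.0480 / 1.0200 − 1 = 0.02745.

2.75%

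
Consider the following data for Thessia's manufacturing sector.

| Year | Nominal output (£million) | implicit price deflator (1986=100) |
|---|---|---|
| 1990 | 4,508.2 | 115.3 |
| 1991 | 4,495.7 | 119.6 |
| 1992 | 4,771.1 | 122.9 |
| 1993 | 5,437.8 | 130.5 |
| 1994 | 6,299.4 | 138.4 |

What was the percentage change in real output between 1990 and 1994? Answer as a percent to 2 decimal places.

Real output 1990 = 4508.2/1.153 = 3909.97.
Real output 1994 = 6299.4/1.384 = 4551.59.
Change = 4551.59/3909.97 − 1 = 0.1641.

16.41%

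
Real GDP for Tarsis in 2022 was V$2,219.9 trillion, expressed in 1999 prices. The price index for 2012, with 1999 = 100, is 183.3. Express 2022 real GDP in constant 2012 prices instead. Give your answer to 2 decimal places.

Real GDP in 2012 prices = Real GDP in 1999 prices × (P_2012/P_1999) = 2219.9 × 1.833 = 4069.08.

V$4,069.08 trillion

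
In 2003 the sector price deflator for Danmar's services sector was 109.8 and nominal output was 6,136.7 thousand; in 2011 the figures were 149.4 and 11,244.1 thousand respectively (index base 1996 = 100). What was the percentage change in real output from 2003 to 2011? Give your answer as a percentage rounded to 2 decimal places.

34.66%

Real output 2003 = 6136.7 / 1.098 = 5588.98.
Real output 2011 = 11244.1 / 1.494 = 7526.17.
Real growth = 7526.17 / 5588.98 − 1 = 0.3466.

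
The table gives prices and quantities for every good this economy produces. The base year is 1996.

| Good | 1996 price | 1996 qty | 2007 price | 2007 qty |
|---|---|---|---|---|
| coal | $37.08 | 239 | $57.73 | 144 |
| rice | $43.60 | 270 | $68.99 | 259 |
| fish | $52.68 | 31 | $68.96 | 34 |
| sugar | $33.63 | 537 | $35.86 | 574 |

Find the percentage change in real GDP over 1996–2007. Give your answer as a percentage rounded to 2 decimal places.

Real GDP 1996 = Nominal GDP 1996 = 37.08·239 + 43.60·270 + 52.68·31 + 33.63·537 = 40326.51.
Real GDP 2007 (at 1996 prices) = 37.08·144 + 43.60·259 + 52.68·34 + 33.63·574 = 37726.66.
Real growth = 37726.66/40326.51 − 1 = -0.0645.

-6.45%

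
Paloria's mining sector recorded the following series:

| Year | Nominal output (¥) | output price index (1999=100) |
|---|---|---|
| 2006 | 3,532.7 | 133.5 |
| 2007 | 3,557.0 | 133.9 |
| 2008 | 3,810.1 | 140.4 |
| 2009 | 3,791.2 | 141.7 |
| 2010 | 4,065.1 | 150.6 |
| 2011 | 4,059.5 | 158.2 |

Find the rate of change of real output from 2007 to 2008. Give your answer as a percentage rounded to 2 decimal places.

2.16%

Real output 2007 = 3557.0/1.339 = 2656.46.
Real output 2008 = 3810.1/1.404 = 2713.75.
Change = 2713.75/2656.46 − 1 = 0.0216.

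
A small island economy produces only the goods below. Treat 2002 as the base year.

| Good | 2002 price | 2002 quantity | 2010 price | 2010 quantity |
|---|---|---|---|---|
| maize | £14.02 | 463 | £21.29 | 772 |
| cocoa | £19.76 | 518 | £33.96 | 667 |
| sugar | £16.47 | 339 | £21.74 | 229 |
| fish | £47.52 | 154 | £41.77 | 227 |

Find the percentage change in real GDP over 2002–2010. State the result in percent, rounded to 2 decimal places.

30.15%

Real GDP 2002 = Nominal GDP 2002 = 14.02·463 + 19.76·518 + 16.47·339 + 47.52·154 = 29628.35.
Real GDP 2010 (at 2002 prices) = 14.02·772 + 19.76·667 + 16.47·229 + 47.52·227 = 38562.03.
Real growth = 38562.03/29628.35 − 1 = 0.3015.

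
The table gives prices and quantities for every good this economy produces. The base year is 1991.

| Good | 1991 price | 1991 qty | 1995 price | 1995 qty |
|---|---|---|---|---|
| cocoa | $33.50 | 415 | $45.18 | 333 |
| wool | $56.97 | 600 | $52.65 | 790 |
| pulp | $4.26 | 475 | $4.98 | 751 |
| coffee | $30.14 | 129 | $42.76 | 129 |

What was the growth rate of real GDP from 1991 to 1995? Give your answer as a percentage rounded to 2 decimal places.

17.14%

Real GDP 1991 = Nominal GDP 1991 = 33.50·415 + 56.97·600 + 4.26·475 + 30.14·129 = 53996.06.
Real GDP 1995 (at 1991 prices) = 33.50·333 + 56.97·790 + 4.26·751 + 30.14·129 = 63249.12.
Real growth = 63249.12/53996.06 − 1 = 0.1714.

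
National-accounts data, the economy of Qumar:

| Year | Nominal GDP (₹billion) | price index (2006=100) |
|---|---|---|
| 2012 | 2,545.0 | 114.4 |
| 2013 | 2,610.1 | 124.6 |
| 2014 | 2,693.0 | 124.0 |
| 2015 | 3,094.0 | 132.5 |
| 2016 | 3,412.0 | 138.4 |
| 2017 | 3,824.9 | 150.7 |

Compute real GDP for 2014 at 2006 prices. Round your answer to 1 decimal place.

₹2,171.8 billion

Real GDP 2014 = 2693.0 / 1.240 = 2171.77.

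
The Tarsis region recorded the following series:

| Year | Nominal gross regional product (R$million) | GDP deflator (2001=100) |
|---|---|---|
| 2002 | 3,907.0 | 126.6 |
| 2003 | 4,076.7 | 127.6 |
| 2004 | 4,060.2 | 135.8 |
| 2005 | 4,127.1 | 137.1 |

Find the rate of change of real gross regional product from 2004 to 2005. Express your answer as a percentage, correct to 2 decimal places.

Real gross regional product 2004 = 4060.2/1.358 = 2989.84.
Real gross regional product 2005 = 4127.1/1.371 = 3010.28.
Change = 3010.28/2989.84 − 1 = 0.0068.

0.68%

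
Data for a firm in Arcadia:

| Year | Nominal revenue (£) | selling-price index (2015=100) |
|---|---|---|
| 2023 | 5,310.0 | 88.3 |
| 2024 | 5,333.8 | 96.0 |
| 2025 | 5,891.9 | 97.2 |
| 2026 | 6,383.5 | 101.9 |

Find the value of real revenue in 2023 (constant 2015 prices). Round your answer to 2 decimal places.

£6,013.59

Real revenue 2023 = 5310.0 / 0.883 = 6013.59.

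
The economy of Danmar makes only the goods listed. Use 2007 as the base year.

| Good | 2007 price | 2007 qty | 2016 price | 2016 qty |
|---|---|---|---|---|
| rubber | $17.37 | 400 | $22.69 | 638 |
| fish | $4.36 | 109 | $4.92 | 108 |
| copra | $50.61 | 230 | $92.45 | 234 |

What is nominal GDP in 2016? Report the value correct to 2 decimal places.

$36640.88

Nominal GDP 2016 = Σ (p_2016 × q_2016) = 22.69·638 + 4.92·108 + 92.45·234 = 36640.88.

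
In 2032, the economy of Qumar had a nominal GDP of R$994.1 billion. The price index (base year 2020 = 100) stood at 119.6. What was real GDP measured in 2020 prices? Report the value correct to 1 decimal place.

Real GDP = Nominal / (price index/100) = 994.1 / 1.196 = 831.19.

R$831.2 billion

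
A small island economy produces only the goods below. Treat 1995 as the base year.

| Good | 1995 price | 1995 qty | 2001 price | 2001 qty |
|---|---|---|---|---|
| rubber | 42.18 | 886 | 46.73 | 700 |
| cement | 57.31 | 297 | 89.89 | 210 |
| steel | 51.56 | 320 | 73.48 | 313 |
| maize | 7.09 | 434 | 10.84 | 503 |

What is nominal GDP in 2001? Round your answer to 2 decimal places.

80039.66

Nominal GDP 2001 = Σ (p_2001 × q_2001) = 46.73·700 + 89.89·210 + 73.48·313 + 10.84·503 = 80039.66.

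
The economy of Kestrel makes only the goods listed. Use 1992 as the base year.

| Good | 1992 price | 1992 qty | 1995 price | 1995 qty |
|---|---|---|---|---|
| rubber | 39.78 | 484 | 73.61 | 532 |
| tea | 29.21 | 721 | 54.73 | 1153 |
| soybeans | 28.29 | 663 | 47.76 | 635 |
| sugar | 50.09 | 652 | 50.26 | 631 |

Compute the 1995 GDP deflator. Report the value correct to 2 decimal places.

Nominal GDP 1995 = 73.61·532 + 54.73·1153 + 47.76·635 + 50.26·631 = 164305.87.
Real GDP 1995 (at 1992 prices) = 39.78·532 + 29.21·1153 + 28.29·635 + 50.09·631 = 104413.03.
Deflator = Nominal/Real × 100 = 164305.87/104413.03 × 100 = 157.361.

157.36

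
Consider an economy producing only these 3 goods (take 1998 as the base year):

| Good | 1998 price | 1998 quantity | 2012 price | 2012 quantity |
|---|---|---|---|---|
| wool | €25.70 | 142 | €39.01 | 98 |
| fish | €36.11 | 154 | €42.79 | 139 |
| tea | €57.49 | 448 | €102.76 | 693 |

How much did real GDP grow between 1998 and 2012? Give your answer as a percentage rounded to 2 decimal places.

35.50%

Real GDP 1998 = Nominal GDP 1998 = 25.70·142 + 36.11·154 + 57.49·448 = 34965.86.
Real GDP 2012 (at 1998 prices) = 25.70·98 + 36.11·139 + 57.49·693 = 47378.46.
Real growth = 47378.46/34965.86 − 1 = 0.3550.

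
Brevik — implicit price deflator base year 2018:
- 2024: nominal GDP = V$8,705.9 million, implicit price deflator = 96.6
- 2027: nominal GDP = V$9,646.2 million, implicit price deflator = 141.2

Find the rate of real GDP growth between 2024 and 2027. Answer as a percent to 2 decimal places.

-24.20%

Real GDP 2024 = 8705.9 / 0.966 = 9012.32.
Real GDP 2027 = 9646.2 / 1.412 = 6831.59.
Real growth = 6831.59 / 9012.32 − 1 = -0.2420.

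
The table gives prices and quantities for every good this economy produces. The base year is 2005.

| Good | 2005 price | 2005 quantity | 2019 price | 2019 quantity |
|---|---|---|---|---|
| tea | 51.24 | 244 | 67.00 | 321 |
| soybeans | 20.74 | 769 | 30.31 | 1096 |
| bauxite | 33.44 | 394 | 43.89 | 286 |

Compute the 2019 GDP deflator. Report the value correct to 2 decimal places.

Nominal GDP 2019 = 67.00·321 + 30.31·1096 + 43.89·286 = 67279.30.
Real GDP 2019 (at 2005 prices) = 51.24·321 + 20.74·1096 + 33.44·286 = 48742.92.
Deflator = Nominal/Real × 100 = 67279.30/48742.92 × 100 = 138.029.

138.03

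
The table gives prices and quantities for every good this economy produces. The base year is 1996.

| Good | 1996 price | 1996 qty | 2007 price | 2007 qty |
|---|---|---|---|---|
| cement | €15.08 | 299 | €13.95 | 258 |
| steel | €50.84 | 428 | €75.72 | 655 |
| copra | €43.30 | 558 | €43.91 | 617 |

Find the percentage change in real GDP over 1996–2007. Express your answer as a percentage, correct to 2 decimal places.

26.72%

Real GDP 1996 = Nominal GDP 1996 = 15.08·299 + 50.84·428 + 43.30·558 = 50429.84.
Real GDP 2007 (at 1996 prices) = 15.08·258 + 50.84·655 + 43.30·617 = 63906.94.
Real growth = 63906.94/50429.84 − 1 = 0.2672.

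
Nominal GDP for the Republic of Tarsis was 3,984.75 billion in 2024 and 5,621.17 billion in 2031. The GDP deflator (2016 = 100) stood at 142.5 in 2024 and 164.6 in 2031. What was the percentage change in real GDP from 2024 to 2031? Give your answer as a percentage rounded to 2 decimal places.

Deflate each year: 2024 → 3984.75/1.425 = 2796.32; 2031 → 5621.17/1.646 = 3415.05.
So real GDP changed by 3415.05/2796.32 − 1 = 0.2213, i.e. 22.13%.

22.13%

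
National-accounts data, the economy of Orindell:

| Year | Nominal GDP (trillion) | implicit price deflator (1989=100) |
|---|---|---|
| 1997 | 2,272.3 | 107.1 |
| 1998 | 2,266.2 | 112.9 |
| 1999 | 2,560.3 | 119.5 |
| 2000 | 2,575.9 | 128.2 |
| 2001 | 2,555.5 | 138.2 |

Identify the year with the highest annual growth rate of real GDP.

1998: real = 2266.2/1.129 = 2007.26; growth vs 1997 (2121.66) = -5.39%.
1999: real = 2560.3/1.195 = 2142.51; growth vs 1998 (2007.26) = 6.74%.
2000: real = 2575.9/1.282 = 2009.28; growth vs 1999 (2142.51) = -6.22%.
2001: real = 2555.5/1.382 = 1849.13; growth vs 2000 (2009.28) = -7.97%.

1999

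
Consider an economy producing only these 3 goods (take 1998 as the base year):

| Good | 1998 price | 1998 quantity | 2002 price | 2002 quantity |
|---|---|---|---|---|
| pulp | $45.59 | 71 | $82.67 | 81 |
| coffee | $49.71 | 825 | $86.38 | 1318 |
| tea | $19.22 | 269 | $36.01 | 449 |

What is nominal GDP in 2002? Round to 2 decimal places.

Nominal GDP 2002 = Σ (p_2002 × q_2002) = 82.67·81 + 86.38·1318 + 36.01·449 = 136713.60.

$136713.60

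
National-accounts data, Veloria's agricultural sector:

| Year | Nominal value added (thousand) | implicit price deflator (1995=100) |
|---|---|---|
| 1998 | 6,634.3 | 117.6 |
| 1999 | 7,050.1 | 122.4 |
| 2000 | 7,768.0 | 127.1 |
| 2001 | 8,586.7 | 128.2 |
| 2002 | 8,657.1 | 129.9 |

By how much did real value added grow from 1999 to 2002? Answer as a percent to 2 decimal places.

Real value added 1999 = 7050.1/1.224 = 5759.89.
Real value added 2002 = 8657.1/1.299 = 6664.43.
Change = 6664.43/5759.89 − 1 = 0.1570.

15.70%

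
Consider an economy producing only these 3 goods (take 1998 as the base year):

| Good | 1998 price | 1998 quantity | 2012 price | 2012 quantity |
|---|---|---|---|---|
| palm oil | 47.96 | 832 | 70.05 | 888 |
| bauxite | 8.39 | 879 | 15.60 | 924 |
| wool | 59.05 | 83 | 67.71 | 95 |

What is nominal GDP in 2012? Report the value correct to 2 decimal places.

83051.25

Nominal GDP 2012 = Σ (p_2012 × q_2012) = 70.05·888 + 15.60·924 + 67.71·95 = 83051.25.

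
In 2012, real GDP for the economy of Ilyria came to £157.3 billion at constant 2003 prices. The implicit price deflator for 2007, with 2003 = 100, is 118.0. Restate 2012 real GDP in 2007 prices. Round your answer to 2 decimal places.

£185.61 billion

Real GDP in 2007 prices = Real GDP in 2003 prices × (P_2007/P_2003) = 157.3 × 1.180 = 185.61.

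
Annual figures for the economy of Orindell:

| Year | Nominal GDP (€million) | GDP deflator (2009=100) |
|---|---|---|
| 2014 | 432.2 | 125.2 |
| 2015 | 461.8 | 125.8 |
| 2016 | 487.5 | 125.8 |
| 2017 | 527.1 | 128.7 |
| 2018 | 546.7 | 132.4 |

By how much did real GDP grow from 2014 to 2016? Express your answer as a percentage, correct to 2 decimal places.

12.26%

Real GDP 2014 = 432.2/1.252 = 345.21.
Real GDP 2016 = 487.5/1.258 = 387.52.
Change = 387.52/345.21 − 1 = 0.1226.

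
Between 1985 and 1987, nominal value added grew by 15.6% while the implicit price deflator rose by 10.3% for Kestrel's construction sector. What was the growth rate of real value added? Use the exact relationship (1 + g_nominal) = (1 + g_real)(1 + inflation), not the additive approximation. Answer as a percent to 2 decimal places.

4.81%

(1 + g_nom) = (1 + g_real)(1 + π), so g_real = 1.1560 / 1.1030 − 1 = 0.04805.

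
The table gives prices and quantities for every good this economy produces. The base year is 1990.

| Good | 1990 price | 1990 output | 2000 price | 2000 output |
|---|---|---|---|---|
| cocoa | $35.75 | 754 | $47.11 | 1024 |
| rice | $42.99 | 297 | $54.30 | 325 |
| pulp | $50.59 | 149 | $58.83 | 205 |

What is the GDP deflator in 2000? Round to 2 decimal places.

Nominal GDP 2000 = 47.11·1024 + 54.30·325 + 58.83·205 = 77948.29.
Real GDP 2000 (at 1990 prices) = 35.75·1024 + 42.99·325 + 50.59·205 = 60950.70.
Deflator = Nominal/Real × 100 = 77948.29/60950.70 × 100 = 127.887.

127.89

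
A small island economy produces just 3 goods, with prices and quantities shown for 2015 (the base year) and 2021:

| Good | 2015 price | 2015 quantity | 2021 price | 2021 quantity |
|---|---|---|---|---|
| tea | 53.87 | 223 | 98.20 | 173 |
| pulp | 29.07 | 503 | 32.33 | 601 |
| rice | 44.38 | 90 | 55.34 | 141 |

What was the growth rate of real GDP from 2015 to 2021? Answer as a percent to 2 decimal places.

Real GDP 2015 = Nominal GDP 2015 = 53.87·223 + 29.07·503 + 44.38·90 = 30629.42.
Real GDP 2021 (at 2015 prices) = 53.87·173 + 29.07·601 + 44.38·141 = 33048.16.
Real growth = 33048.16/30629.42 − 1 = 0.0790.

7.90%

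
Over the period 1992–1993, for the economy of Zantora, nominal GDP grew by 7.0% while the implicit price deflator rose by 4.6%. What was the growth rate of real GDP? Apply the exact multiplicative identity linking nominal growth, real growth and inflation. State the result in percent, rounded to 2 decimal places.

2.29%

(1 + g_nom) = (1 + g_real)(1 + π), so g_real = 1.0700 / 1.0460 − 1 = 0.02294.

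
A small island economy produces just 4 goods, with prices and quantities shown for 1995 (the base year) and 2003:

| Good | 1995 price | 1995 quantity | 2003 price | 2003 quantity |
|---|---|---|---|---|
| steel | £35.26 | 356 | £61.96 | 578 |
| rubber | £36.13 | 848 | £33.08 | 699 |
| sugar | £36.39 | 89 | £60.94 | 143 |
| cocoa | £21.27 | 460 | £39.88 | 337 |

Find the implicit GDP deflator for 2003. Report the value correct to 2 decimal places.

Nominal GDP 2003 = 61.96·578 + 33.08·699 + 60.94·143 + 39.88·337 = 81089.78.
Real GDP 2003 (at 1995 prices) = 35.26·578 + 36.13·699 + 36.39·143 + 21.27·337 = 58006.91.
Deflator = Nominal/Real × 100 = 81089.78/58006.91 × 100 = 139.793.

139.79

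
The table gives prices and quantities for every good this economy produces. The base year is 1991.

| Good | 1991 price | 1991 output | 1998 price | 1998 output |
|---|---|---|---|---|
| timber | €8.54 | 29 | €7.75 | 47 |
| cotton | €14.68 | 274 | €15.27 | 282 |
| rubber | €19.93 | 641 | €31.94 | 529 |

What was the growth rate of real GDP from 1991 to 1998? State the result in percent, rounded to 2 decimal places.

-11.50%

Real GDP 1991 = Nominal GDP 1991 = 8.54·29 + 14.68·274 + 19.93·641 = 17045.11.
Real GDP 1998 (at 1991 prices) = 8.54·47 + 14.68·282 + 19.93·529 = 15084.11.
Real growth = 15084.11/17045.11 − 1 = -0.1150.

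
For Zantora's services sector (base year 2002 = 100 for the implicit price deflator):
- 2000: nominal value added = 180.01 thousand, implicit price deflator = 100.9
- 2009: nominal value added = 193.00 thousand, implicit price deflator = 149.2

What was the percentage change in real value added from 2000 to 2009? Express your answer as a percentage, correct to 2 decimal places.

Deflate each year: 2000 → 180.01/1.009 = 178.40; 2009 → 193.00/1.492 = 129.36.
So real value added changed by 129.36/178.40 − 1 = -0.2749, i.e. -27.49%.

-27.49%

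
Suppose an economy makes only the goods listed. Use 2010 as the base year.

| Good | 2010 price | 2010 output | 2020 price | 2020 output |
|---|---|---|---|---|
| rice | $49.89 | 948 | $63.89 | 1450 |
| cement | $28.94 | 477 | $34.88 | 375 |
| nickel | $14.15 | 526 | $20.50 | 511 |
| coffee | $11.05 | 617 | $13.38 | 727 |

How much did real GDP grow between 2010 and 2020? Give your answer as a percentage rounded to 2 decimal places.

30.65%

Real GDP 2010 = Nominal GDP 2010 = 49.89·948 + 28.94·477 + 14.15·526 + 11.05·617 = 75360.85.
Real GDP 2020 (at 2010 prices) = 49.89·1450 + 28.94·375 + 14.15·511 + 11.05·727 = 98457.00.
Real growth = 98457.00/75360.85 − 1 = 0.3065.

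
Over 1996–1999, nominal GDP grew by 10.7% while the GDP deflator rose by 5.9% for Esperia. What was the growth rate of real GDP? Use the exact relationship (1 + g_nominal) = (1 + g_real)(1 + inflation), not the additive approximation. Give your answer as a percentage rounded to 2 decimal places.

4.53%

(1 + g_nom) = (1 + g_real)(1 + π), so g_real = 1.1070 / 1.0590 − 1 = 0.04533.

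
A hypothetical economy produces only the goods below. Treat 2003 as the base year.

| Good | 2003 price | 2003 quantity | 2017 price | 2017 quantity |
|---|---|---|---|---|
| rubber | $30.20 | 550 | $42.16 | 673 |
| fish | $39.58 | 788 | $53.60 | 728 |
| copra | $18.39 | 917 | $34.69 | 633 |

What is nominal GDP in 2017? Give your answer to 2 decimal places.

$89353.25

Nominal GDP 2017 = Σ (p_2017 × q_2017) = 42.16·673 + 53.60·728 + 34.69·633 = 89353.25.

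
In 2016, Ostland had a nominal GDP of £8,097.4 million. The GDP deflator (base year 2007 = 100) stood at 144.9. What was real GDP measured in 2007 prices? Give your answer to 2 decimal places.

£5,588.27 million

Real GDP = Nominal / (GDP deflator/100) = 8097.4 / 1.449 = 5588.27.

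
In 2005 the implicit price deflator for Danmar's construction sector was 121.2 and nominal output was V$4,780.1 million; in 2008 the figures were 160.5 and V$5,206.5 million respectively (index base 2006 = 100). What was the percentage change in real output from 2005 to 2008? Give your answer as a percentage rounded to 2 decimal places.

-17.75%

Real output 2005 = 4780.1 / 1.212 = 3943.98.
Real output 2008 = 5206.5 / 1.605 = 3243.93.
Real growth = 3243.93 / 3943.98 − 1 = -0.1775.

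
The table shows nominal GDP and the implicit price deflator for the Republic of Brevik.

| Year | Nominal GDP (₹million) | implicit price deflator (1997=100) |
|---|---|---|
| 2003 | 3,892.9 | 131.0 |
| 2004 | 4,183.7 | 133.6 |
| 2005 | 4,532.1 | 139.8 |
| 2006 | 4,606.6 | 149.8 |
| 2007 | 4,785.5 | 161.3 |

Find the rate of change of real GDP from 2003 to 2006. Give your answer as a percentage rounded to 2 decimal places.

3.48%

Real GDP 2003 = 3892.9/1.310 = 2971.68.
Real GDP 2006 = 4606.6/1.498 = 3075.17.
Change = 3075.17/2971.68 − 1 = 0.0348.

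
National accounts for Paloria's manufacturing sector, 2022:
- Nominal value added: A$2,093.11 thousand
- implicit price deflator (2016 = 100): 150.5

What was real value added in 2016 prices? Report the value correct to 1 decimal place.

A$1,390.8 thousand

Real value added = Nominal / (implicit price deflator/100) = 2093.11 / 1.505 = 1390.77.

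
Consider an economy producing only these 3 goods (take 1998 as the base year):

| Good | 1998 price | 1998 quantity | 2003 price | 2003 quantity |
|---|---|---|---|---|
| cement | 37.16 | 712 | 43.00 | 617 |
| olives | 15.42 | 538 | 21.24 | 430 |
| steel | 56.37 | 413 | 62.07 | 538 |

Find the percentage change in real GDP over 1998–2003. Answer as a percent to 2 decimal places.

3.19%

Real GDP 1998 = Nominal GDP 1998 = 37.16·712 + 15.42·538 + 56.37·413 = 58034.69.
Real GDP 2003 (at 1998 prices) = 37.16·617 + 15.42·430 + 56.37·538 = 59885.38.
Real growth = 59885.38/58034.69 − 1 = 0.0319.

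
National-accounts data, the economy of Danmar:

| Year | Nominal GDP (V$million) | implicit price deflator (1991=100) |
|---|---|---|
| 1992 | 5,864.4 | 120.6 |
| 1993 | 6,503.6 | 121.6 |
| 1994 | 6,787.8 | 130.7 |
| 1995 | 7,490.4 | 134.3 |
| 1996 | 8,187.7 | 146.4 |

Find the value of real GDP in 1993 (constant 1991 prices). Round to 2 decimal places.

V$5,348.36 million

Real GDP 1993 = 6503.6 / 1.216 = 5348.36.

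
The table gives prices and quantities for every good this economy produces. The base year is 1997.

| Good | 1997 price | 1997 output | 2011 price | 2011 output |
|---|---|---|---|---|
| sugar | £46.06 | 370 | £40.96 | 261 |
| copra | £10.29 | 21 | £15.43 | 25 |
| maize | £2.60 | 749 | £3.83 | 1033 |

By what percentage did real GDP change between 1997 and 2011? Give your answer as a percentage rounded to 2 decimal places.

-22.08%

Real GDP 1997 = Nominal GDP 1997 = 46.06·370 + 10.29·21 + 2.60·749 = 19205.69.
Real GDP 2011 (at 1997 prices) = 46.06·261 + 10.29·25 + 2.60·1033 = 14964.71.
Real growth = 14964.71/19205.69 − 1 = -0.2208.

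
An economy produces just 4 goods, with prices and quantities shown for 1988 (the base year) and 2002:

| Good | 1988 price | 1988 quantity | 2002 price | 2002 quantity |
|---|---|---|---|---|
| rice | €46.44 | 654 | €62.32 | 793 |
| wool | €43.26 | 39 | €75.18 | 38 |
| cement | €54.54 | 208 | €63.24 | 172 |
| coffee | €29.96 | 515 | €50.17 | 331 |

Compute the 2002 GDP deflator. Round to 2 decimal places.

138.07

Nominal GDP 2002 = 62.32·793 + 75.18·38 + 63.24·172 + 50.17·331 = 79760.15.
Real GDP 2002 (at 1988 prices) = 46.44·793 + 43.26·38 + 54.54·172 + 29.96·331 = 57768.44.
Deflator = Nominal/Real × 100 = 79760.15/57768.44 × 100 = 138.069.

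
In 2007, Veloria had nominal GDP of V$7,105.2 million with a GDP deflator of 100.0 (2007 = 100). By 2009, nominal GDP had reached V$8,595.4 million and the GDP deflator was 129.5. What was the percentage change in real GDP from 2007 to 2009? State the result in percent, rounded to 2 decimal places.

Deflate each year: 2007 → 7105.2/1.000 = 7105.20; 2009 → 8595.4/1.295 = 6637.37.
So real GDP changed by 6637.37/7105.20 − 1 = -0.0658, i.e. -6.58%.

-6.58%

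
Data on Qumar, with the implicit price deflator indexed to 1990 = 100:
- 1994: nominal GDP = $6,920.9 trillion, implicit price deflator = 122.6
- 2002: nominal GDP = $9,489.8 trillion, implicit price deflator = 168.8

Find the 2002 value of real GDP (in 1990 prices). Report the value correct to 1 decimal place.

Real GDP = Nominal / (implicit price deflator/100) = 9489.8 / 1.688 = 5621.92.

$5,621.9 trillion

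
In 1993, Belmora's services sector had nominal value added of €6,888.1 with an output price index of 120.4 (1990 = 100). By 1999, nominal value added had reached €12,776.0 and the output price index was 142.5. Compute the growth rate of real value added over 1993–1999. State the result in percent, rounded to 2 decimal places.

Real value added 1993 = 6888.1 / 1.204 = 5721.01.
Real value added 1999 = 12776.0 / 1.425 = 8965.61.
Real growth = 8965.61 / 5721.01 − 1 = 0.5671.

56.71%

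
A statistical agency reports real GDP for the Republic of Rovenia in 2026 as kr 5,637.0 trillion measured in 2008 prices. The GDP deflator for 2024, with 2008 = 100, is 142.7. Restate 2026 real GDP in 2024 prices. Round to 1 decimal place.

Real GDP in 2024 prices = Real GDP in 2008 prices × (P_2024/P_2008) = 5637.0 × 1.427 = 8044.00.

kr 8,044.0 trillion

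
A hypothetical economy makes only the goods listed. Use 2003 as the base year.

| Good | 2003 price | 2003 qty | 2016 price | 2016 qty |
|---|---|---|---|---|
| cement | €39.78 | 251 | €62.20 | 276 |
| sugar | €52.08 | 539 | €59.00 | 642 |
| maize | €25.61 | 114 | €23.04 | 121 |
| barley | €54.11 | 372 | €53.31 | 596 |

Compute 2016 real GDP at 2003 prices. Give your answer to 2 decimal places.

€79763.01

Real GDP 2016 = Σ (p_2003 × q_2016) = 39.78·276 + 52.08·642 + 25.61·121 + 54.11·596 = 79763.01.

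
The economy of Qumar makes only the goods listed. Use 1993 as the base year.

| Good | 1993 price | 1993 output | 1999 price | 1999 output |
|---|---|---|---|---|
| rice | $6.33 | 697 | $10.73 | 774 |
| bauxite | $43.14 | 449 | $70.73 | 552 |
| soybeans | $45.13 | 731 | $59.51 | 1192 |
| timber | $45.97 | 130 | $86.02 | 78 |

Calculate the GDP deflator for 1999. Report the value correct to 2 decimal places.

145.18

Nominal GDP 1999 = 10.73·774 + 70.73·552 + 59.51·1192 + 86.02·78 = 124993.46.
Real GDP 1999 (at 1993 prices) = 6.33·774 + 43.14·552 + 45.13·1192 + 45.97·78 = 86093.32.
Deflator = Nominal/Real × 100 = 124993.46/86093.32 × 100 = 145.184.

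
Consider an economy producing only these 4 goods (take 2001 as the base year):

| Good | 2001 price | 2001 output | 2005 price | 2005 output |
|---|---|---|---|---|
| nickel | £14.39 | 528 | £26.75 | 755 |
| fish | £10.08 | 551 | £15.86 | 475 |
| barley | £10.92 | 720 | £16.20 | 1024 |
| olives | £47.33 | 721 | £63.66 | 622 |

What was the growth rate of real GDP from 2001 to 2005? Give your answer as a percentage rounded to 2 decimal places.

Real GDP 2001 = Nominal GDP 2001 = 14.39·528 + 10.08·551 + 10.92·720 + 47.33·721 = 55139.33.
Real GDP 2005 (at 2001 prices) = 14.39·755 + 10.08·475 + 10.92·1024 + 47.33·622 = 56273.79.
Real growth = 56273.79/55139.33 − 1 = 0.0206.

2.06%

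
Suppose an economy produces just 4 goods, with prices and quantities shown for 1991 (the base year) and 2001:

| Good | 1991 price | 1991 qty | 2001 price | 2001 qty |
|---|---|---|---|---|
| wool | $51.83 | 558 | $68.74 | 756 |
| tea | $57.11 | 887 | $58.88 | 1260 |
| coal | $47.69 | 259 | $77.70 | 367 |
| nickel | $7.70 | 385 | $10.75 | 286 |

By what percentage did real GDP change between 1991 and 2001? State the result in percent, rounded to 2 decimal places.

Real GDP 1991 = Nominal GDP 1991 = 51.83·558 + 57.11·887 + 47.69·259 + 7.70·385 = 94893.92.
Real GDP 2001 (at 1991 prices) = 51.83·756 + 57.11·1260 + 47.69·367 + 7.70·286 = 130846.51.
Real growth = 130846.51/94893.92 − 1 = 0.3789.

37.89%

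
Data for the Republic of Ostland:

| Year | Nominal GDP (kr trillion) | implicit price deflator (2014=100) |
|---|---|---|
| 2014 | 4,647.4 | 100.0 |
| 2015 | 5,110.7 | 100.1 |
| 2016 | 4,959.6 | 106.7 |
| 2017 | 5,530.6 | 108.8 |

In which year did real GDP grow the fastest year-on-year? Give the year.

2015: real = 5110.7/1.001 = 5105.59; growth vs 2014 (4647.40) = 9.86%.
2016: real = 4959.6/1.067 = 4648.17; growth vs 2015 (5105.59) = -8.96%.
2017: real = 5530.6/1.088 = 5083.27; growth vs 2016 (4648.17) = 9.36%.

2015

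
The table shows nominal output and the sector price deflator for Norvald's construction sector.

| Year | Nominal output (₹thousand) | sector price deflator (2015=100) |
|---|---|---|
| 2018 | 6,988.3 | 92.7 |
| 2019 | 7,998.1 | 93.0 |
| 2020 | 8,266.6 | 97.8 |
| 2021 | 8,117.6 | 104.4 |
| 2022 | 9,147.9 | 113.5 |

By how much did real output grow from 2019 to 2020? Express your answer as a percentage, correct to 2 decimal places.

-1.72%

Real output 2019 = 7998.1/0.930 = 8600.11.
Real output 2020 = 8266.6/0.978 = 8452.56.
Change = 8452.56/8600.11 − 1 = -0.0172.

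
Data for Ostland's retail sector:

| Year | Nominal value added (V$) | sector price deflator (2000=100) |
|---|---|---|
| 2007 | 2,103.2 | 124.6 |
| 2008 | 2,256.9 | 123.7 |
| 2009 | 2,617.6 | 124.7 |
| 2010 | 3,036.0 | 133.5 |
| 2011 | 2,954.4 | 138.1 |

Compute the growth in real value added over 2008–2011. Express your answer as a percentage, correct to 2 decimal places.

17.26%

Real value added 2008 = 2256.9/1.237 = 1824.49.
Real value added 2011 = 2954.4/1.381 = 2139.32.
Change = 2139.32/1824.49 − 1 = 0.1726.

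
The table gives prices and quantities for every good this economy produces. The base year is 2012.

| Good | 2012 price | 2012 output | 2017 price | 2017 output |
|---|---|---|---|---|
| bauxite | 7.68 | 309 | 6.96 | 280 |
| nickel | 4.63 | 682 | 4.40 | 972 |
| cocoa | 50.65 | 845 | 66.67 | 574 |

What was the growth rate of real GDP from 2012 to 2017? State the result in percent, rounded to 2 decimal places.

-26.08%

Real GDP 2012 = Nominal GDP 2012 = 7.68·309 + 4.63·682 + 50.65·845 = 48330.03.
Real GDP 2017 (at 2012 prices) = 7.68·280 + 4.63·972 + 50.65·574 = 35723.86.
Real growth = 35723.86/48330.03 − 1 = -0.2608.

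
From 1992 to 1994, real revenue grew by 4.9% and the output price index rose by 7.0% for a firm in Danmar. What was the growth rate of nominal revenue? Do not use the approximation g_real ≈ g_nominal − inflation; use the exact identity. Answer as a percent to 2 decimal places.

12.24%

(1 + g_nom) = (1 + g_real)(1 + π) = 1.0490 × 1.0700 = 1.12243.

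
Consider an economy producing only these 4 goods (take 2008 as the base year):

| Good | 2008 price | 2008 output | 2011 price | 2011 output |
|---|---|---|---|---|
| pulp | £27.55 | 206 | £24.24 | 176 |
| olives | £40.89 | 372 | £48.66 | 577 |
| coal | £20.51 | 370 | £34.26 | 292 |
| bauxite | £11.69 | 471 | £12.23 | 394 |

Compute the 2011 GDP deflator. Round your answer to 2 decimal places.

120.82

Nominal GDP 2011 = 24.24·176 + 48.66·577 + 34.26·292 + 12.23·394 = 47165.60.
Real GDP 2011 (at 2008 prices) = 27.55·176 + 40.89·577 + 20.51·292 + 11.69·394 = 39037.11.
Deflator = Nominal/Real × 100 = 47165.60/39037.11 × 100 = 120.822.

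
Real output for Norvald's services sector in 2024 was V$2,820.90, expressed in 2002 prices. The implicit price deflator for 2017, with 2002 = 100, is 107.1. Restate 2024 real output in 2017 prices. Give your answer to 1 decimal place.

Real output in 2017 prices = Real output in 2002 prices × (P_2017/P_2002) = 2820.90 × 1.071 = 3021.18.

V$3,021.2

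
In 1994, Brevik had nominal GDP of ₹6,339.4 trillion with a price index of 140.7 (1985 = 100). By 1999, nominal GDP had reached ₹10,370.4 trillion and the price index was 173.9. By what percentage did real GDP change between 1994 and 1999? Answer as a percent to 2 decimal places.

Real GDP 1994 = 6339.4 / 1.407 = 4505.61.
Real GDP 1999 = 10370.4 / 1.739 = 5963.43.
Real growth = 5963.43 / 4505.61 − 1 = 0.3236.

32.36%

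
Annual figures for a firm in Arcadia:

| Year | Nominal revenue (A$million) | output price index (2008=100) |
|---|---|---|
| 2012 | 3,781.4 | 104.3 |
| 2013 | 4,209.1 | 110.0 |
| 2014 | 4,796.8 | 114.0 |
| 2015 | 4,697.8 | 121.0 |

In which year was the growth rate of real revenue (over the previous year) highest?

2014

2013: real = 4209.1/1.100 = 3826.45; growth vs 2012 (3625.50) = 5.54%.
2014: real = 4796.8/1.140 = 4207.72; growth vs 2013 (3826.45) = 9.96%.
2015: real = 4697.8/1.210 = 3882.48; growth vs 2014 (4207.72) = -7.73%.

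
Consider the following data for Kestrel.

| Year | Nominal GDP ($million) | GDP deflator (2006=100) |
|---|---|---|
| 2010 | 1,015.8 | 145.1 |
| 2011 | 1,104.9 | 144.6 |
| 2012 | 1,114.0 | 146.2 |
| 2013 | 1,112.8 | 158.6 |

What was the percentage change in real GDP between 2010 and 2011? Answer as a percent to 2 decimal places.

Real GDP 2010 = 1015.8/1.451 = 700.07.
Real GDP 2011 = 1104.9/1.446 = 764.11.
Change = 764.11/700.07 − 1 = 0.0915.

9.15%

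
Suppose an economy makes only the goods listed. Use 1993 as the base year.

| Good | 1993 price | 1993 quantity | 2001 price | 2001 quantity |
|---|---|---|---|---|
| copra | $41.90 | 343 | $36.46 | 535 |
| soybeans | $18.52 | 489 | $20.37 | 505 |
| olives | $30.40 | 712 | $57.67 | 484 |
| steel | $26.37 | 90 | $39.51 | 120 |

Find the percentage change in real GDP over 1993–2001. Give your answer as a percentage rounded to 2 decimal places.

Real GDP 1993 = Nominal GDP 1993 = 41.90·343 + 18.52·489 + 30.40·712 + 26.37·90 = 47446.08.
Real GDP 2001 (at 1993 prices) = 41.90·535 + 18.52·505 + 30.40·484 + 26.37·120 = 49647.10.
Real growth = 49647.10/47446.08 − 1 = 0.0464.

4.64%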